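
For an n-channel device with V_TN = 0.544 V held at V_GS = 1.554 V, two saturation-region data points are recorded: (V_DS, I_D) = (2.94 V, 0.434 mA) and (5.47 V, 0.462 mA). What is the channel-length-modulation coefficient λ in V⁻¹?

With V_GS fixed, I_D ∝ (1 + λ V_DS) in saturation, so I_D2/I_D1 = (1 + λ V_DS2)/(1 + λ V_DS1).
0.462/0.434 = 1.065 = (1 + 5.47 λ)/(1 + 2.94 λ).
Solving: λ (I_D1 V_DS2 − I_D2 V_DS1) = I_D2 − I_D1, so λ = (0.462 − 0.434) / (0.434 × 5.47 − 0.462 × 2.94) = 0.028 / 1.02 = 0.0276 V⁻¹.

λ = 0.0276 V⁻¹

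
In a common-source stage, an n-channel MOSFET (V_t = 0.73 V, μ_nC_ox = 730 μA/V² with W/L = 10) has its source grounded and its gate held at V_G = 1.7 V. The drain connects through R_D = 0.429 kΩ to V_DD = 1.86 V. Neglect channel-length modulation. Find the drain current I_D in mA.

I_D = 2.94 mA

V_GS = V_G = 1.7 V, so V_ov = 1.7 − 0.73 = 0.97 V.
k_n = μ_nC_ox · (W/L) = 7.3 mA/V².
Assume saturation: I_D = ½ k_n V_ov² = 0.5 × 7.3 × 0.97² = 3.43 mA, giving V_DS = V_DD − I_D R_D = 1.86 − 3.43 × 0.429 = 0.387 V.
But 0.387 V < V_ov = 0.97 V, so the device is actually in triode.
In triode I_D = k_n[V_ov V_DS − ½ V_DS²] and I_D = (V_DD − V_DS)/R_D. Equating: 1.57 V_DS² − 4.038 V_DS + 1.86 = 0, giving V_DS = 0.6 V (the root below V_ov).
I_D = (1.86 − 0.6) / 0.429 = 2.94 mA.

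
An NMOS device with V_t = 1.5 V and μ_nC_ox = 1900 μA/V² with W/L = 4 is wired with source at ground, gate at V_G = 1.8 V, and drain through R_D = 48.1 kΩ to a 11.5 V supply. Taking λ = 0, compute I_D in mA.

I_D = 0.236 mA

V_GS = V_G = 1.8 V, so V_ov = 1.8 − 1.5 = 0.3 V.
k_n = μ_nC_ox · (W/L) = 7.6 mA/V².
Assume saturation: I_D = ½ k_n V_ov² = 0.5 × 7.6 × 0.3² = 0.342 mA, giving V_DS = V_DD − I_D R_D = 11.5 − 0.342 × 48.1 = -4.95 V.
But -4.95 V < V_ov = 0.3 V, so the device is actually in triode.
In triode I_D = k_n[V_ov V_DS − ½ V_DS²] and I_D = (V_DD − V_DS)/R_D. Equating: 183 V_DS² − 110.7 V_DS + 11.5 = 0, giving V_DS = 0.133 V (the root below V_ov).
I_D = (11.5 − 0.133) / 48.1 = 0.236 mA.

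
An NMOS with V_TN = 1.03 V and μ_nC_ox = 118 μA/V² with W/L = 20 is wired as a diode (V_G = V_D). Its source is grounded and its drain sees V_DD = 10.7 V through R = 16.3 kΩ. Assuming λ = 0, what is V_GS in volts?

With gate tied to drain, V_GS = V_DS ≥ V_GS − V_TN, so the device is in saturation.
k_n = μ_nC_ox · (W/L) = 2.36 mA/V².
KCL at the drain: ½ k_n (V_GS − V_TN)² = (V_DD − V_GS)/R.
Let x = V_GS − 1.03. Then 19.2 x² + x − 9.67 = 0, giving x = 0.684 V (positive root), so V_GS = 1.71 V.
I_D = (V_DD − V_GS)/R = (10.7 − 1.71) / 16.3 = 0.551 mA.

V_GS = 1.71 V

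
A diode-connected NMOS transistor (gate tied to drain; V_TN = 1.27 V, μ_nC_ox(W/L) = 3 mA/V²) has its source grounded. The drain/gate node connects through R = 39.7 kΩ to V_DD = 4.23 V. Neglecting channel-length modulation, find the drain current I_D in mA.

With gate tied to drain, V_GS = V_DS ≥ V_GS − V_TN, so the device is in saturation.
KCL at the drain: ½ k_n (V_GS − V_TN)² = (V_DD − V_GS)/R.
Let x = V_GS − 1.27. Then 59.6 x² + x − 2.96 = 0, giving x = 0.215 V (positive root), so V_GS = 1.48 V.
I_D = (V_DD − V_GS)/R = (4.23 − 1.48) / 39.7 = 0.0692 mA.

I_D = 0.0692 mA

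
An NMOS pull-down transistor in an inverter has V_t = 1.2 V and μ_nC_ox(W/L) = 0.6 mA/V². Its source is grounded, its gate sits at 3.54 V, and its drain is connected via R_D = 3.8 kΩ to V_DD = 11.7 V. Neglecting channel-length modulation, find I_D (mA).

V_GS = V_G = 3.54 V, so V_ov = 3.54 − 1.2 = 2.34 V.
Assume saturation: I_D = ½ k_n V_ov² = 0.5 × 0.6 × 2.34² = 1.64 mA, giving V_DS = V_DD − I_D R_D = 11.7 − 1.64 × 3.8 = 5.46 V.
V_DS = 5.46 V ≥ V_ov = 2.34 V, confirming saturation.

I_D = 1.64 mA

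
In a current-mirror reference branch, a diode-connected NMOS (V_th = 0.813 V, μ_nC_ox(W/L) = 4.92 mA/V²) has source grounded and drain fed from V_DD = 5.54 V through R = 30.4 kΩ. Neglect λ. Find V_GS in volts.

With gate tied to drain, V_GS = V_DS ≥ V_GS − V_th, so the device is in saturation.
KCL at the drain: ½ k_n (V_GS − V_th)² = (V_DD − V_GS)/R.
Let x = V_GS − 0.813. Then 74.8 x² + x − 4.727 = 0, giving x = 0.245 V (positive root), so V_GS = 1.06 V.
I_D = (V_DD − V_GS)/R = (5.54 − 1.06) / 30.4 = 0.147 mA.

V_GS = 1.06 V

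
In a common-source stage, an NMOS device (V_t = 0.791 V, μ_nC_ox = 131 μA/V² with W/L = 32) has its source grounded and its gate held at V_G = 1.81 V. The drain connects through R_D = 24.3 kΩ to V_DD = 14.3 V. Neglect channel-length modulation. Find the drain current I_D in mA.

V_GS = V_G = 1.81 V, so V_ov = 1.81 − 0.791 = 1.02 V.
k_n = μ_nC_ox · (W/L) = 4.192 mA/V².
Assume saturation: I_D = ½ k_n V_ov² = 0.5 × 4.192 × 1.02² = 2.18 mA, giving V_DS = V_DD − I_D R_D = 14.3 − 2.18 × 24.3 = -38.6 V.
But -38.6 V < V_ov = 1.02 V, so the device is actually in triode.
In triode I_D = k_n[V_ov V_DS − ½ V_DS²] and I_D = (V_DD − V_DS)/R_D. Equating: 50.9 V_DS² − 104.8 V_DS + 14.3 = 0, giving V_DS = 0.147 V (the root below V_ov).
I_D = (14.3 − 0.147) / 24.3 = 0.582 mA.

I_D = 0.582 mA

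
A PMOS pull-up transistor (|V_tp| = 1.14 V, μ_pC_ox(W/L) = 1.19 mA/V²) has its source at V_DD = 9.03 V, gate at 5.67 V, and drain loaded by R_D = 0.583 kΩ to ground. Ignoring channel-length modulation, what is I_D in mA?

I_D = 2.93 mA

V_SG = V_DD − V_G = 9.03 − 5.67 = 3.36 V, so V_ov = 3.36 − 1.14 = 2.22 V.
Assume saturation: I_D = ½ k_p V_ov² = 0.5 × 1.19 × 2.22² = 2.93 mA, giving V_SD = V_DD − I_D R_D = 9.03 − 2.93 × 0.583 = 7.32 V.
V_SD = 7.32 V ≥ V_ov = 2.22 V, confirming saturation.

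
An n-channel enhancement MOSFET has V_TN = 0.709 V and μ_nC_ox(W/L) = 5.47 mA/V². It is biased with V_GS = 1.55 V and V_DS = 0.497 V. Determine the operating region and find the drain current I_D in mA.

Triode; I_D = 1.61 mA

V_ov = V_GS − V_TN = 1.55 − 0.709 = 0.841 V.
Since V_DS = 0.497 V < V_ov = 0.841 V, the device is in the triode region.
I_D = k_n [V_ov · V_DS − ½ V_DS²] = 5.47 × [0.841 × 0.497 − 0.5 × 0.497²] = 1.61 mA.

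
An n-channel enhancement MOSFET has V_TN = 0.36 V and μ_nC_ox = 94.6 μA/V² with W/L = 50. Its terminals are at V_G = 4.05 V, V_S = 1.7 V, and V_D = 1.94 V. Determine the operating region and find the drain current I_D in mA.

Triode; I_D = 2.12 mA

V_GS = V_G − V_S = 4.05 − 1.7 = 2.35 V; V_DS = V_D − V_S = 1.94 − 1.7 = 0.24 V.
k_n = μ_nC_ox · (W/L) = 4.73 mA/V².
V_ov = V_GS − V_TN = 2.35 − 0.36 = 1.99 V.
Since V_DS = 0.24 V < V_ov = 1.99 V, the device is in the triode region.
I_D = k_n [V_ov · V_DS − ½ V_DS²] = 4.73 × [1.99 × 0.24 − 0.5 × 0.24²] = 2.12 mA.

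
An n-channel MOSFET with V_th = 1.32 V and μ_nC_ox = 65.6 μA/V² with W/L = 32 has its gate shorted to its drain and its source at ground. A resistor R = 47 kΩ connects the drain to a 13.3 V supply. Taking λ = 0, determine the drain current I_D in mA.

I_D = 0.245 mA

With gate tied to drain, V_GS = V_DS ≥ V_GS − V_th, so the device is in saturation.
k_n = μ_nC_ox · (W/L) = 2.099 mA/V².
KCL at the drain: ½ k_n (V_GS − V_th)² = (V_DD − V_GS)/R.
Let x = V_GS − 1.32. Then 49.3 x² + x − 11.98 = 0, giving x = 0.483 V (positive root), so V_GS = 1.8 V.
I_D = (V_DD − V_GS)/R = (13.3 − 1.8) / 47 = 0.245 mA.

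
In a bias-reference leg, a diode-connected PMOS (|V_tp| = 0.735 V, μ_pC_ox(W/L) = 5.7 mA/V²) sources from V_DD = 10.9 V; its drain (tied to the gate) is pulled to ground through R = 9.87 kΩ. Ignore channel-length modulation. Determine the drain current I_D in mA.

With gate tied to drain, V_SG = V_SD ≥ V_SG − |V_tp|, so the device is in saturation.
KCL at the drain: ½ k_p (V_SG − |V_tp|)² = (V_DD − V_SG)/R.
Let x = V_SG − 0.735. Then 28.1 x² + x − 10.17 = 0, giving x = 0.584 V (positive root), so V_SG = 1.32 V.
I_D = (V_DD − V_SG)/R = (10.9 − 1.32) / 9.87 = 0.971 mA.

I_D = 0.971 mA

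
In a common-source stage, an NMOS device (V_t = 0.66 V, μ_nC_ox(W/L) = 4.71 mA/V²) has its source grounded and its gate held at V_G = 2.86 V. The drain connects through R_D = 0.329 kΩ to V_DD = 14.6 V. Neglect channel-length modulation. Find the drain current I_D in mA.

I_D = 11.4 mA

V_GS = V_G = 2.86 V, so V_ov = 2.86 − 0.66 = 2.2 V.
Assume saturation: I_D = ½ k_n V_ov² = 0.5 × 4.71 × 2.2² = 11.4 mA, giving V_DS = V_DD − I_D R_D = 14.6 − 11.4 × 0.329 = 10.8 V.
V_DS = 10.8 V ≥ V_ov = 2.2 V, confirming saturation.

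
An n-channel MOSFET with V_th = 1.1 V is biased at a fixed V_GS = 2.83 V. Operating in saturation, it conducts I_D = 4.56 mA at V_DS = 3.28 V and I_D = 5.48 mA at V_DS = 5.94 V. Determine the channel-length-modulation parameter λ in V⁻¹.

λ = 0.101 V⁻¹

With V_GS fixed, I_D ∝ (1 + λ V_DS) in saturation, so I_D2/I_D1 = (1 + λ V_DS2)/(1 + λ V_DS1).
5.48/4.56 = 1.202 = (1 + 5.94 λ)/(1 + 3.28 λ).
Solving: λ (I_D1 V_DS2 − I_D2 V_DS1) = I_D2 − I_D1, so λ = (5.48 − 4.56) / (4.56 × 5.94 − 5.48 × 3.28) = 0.92 / 9.11 = 0.101 V⁻¹.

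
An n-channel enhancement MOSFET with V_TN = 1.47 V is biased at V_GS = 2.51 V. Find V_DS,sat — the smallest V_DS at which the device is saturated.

The boundary between triode and saturation is V_DS = V_GS − V_TN = V_ov.
V_ov = 2.51 − 1.47 = 1.04 V.

V_DS,sat = 1.04 V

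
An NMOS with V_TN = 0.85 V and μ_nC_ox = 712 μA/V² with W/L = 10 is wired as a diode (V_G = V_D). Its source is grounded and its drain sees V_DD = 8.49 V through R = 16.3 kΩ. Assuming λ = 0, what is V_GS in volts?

V_GS = 1.20 V

With gate tied to drain, V_GS = V_DS ≥ V_GS − V_TN, so the device is in saturation.
k_n = μ_nC_ox · (W/L) = 7.12 mA/V².
KCL at the drain: ½ k_n (V_GS − V_TN)² = (V_DD − V_GS)/R.
Let x = V_GS − 0.85. Then 58 x² + x − 7.64 = 0, giving x = 0.354 V (positive root), so V_GS = 1.2 V.
I_D = (V_DD − V_GS)/R = (8.49 − 1.2) / 16.3 = 0.447 mA.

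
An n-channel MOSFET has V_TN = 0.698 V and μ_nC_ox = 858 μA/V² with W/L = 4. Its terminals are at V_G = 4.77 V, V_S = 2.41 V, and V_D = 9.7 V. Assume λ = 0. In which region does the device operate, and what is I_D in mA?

Saturation; I_D = 4.74 mA

V_GS = V_G − V_S = 4.77 − 2.41 = 2.36 V; V_DS = V_D − V_S = 9.7 − 2.41 = 7.29 V.
k_n = μ_nC_ox · (W/L) = 3.432 mA/V².
V_ov = V_GS − V_TN = 2.36 − 0.698 = 1.66 V.
Since V_DS = 7.29 V ≥ V_ov = 1.66 V, the device is in saturation.
I_D = ½ k_n V_ov² = 0.5 × 3.432 × 1.66² = 4.74 mA.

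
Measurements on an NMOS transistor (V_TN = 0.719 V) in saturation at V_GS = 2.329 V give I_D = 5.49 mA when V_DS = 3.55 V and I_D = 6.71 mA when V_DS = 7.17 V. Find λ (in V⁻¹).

λ = 0.0785 V⁻¹

With V_GS fixed, I_D ∝ (1 + λ V_DS) in saturation, so I_D2/I_D1 = (1 + λ V_DS2)/(1 + λ V_DS1).
6.71/5.49 = 1.222 = (1 + 7.17 λ)/(1 + 3.55 λ).
Solving: λ (I_D1 V_DS2 − I_D2 V_DS1) = I_D2 − I_D1, so λ = (6.71 − 5.49) / (5.49 × 7.17 − 6.71 × 3.55) = 1.22 / 15.5 = 0.0785 V⁻¹.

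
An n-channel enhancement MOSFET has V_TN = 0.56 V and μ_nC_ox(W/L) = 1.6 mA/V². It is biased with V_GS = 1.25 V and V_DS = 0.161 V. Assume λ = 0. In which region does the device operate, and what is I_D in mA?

V_ov = V_GS − V_TN = 1.25 − 0.56 = 0.69 V.
Since V_DS = 0.161 V < V_ov = 0.69 V, the device is in the triode region.
I_D = k_n [V_ov · V_DS − ½ V_DS²] = 1.6 × [0.69 × 0.161 − 0.5 × 0.161²] = 0.157 mA.

Triode; I_D = 0.157 mA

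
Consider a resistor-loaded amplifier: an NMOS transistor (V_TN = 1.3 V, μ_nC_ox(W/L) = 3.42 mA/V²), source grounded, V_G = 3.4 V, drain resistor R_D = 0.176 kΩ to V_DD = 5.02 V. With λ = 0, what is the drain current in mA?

I_D = 7.54 mA

V_GS = V_G = 3.4 V, so V_ov = 3.4 − 1.3 = 2.1 V.
Assume saturation: I_D = ½ k_n V_ov² = 0.5 × 3.42 × 2.1² = 7.54 mA, giving V_DS = V_DD − I_D R_D = 5.02 − 7.54 × 0.176 = 3.69 V.
V_DS = 3.69 V ≥ V_ov = 2.1 V, confirming saturation.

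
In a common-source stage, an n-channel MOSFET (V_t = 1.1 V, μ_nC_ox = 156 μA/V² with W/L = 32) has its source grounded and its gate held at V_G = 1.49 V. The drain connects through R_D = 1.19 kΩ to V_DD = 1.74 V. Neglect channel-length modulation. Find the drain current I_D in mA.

I_D = 0.380 mA

V_GS = V_G = 1.49 V, so V_ov = 1.49 − 1.1 = 0.39 V.
k_n = μ_nC_ox · (W/L) = 4.992 mA/V².
Assume saturation: I_D = ½ k_n V_ov² = 0.5 × 4.992 × 0.39² = 0.38 mA, giving V_DS = V_DD − I_D R_D = 1.74 − 0.38 × 1.19 = 1.29 V.
V_DS = 1.29 V ≥ V_ov = 0.39 V, confirming saturation.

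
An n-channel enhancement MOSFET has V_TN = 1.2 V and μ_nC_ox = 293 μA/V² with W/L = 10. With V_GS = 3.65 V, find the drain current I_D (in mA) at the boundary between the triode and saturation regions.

I_D = 8.79 mA

At the boundary V_DS = V_ov = V_GS − V_TN = 3.65 − 1.2 = 2.45 V.
k_n = μ_nC_ox · (W/L) = 2.93 mA/V².
I_D = ½ k_n V_ov² = 0.5 × 2.93 × 2.45² = 8.79 mA.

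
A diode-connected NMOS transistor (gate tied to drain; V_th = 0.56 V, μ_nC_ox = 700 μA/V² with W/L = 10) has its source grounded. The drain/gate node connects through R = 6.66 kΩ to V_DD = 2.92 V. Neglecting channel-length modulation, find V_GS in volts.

V_GS = 0.857 V

With gate tied to drain, V_GS = V_DS ≥ V_GS − V_th, so the device is in saturation.
k_n = μ_nC_ox · (W/L) = 7 mA/V².
KCL at the drain: ½ k_n (V_GS − V_th)² = (V_DD − V_GS)/R.
Let x = V_GS − 0.56. Then 23.3 x² + x − 2.36 = 0, giving x = 0.297 V (positive root), so V_GS = 0.857 V.
I_D = (V_DD − V_GS)/R = (2.92 − 0.857) / 6.66 = 0.31 mA.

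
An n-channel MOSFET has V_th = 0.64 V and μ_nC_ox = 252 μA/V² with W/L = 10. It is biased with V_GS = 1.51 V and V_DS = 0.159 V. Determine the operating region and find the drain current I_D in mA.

k_n = μ_nC_ox · (W/L) = 2.52 mA/V².
V_ov = V_GS − V_th = 1.51 − 0.64 = 0.87 V.
Since V_DS = 0.159 V < V_ov = 0.87 V, the device is in the triode region.
I_D = k_n [V_ov · V_DS − ½ V_DS²] = 2.52 × [0.87 × 0.159 − 0.5 × 0.159²] = 0.317 mA.

Triode; I_D = 0.317 mA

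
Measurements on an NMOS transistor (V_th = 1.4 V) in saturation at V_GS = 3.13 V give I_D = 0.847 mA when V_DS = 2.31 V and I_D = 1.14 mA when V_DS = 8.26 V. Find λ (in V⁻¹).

With V_GS fixed, I_D ∝ (1 + λ V_DS) in saturation, so I_D2/I_D1 = (1 + λ V_DS2)/(1 + λ V_DS1).
1.14/0.847 = 1.346 = (1 + 8.26 λ)/(1 + 2.31 λ).
Solving: λ (I_D1 V_DS2 − I_D2 V_DS1) = I_D2 − I_D1, so λ = (1.14 − 0.847) / (0.847 × 8.26 − 1.14 × 2.31) = 0.293 / 4.36 = 0.0672 V⁻¹.

λ = 0.0672 V⁻¹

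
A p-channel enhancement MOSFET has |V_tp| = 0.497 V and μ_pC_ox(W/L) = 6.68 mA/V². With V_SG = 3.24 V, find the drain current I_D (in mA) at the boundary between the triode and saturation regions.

At the boundary V_SD = V_ov = V_SG − |V_tp| = 3.24 − 0.497 = 2.74 V.
I_D = ½ k_p V_ov² = 0.5 × 6.68 × 2.74² = 25.1 mA.

I_D = 25.1 mA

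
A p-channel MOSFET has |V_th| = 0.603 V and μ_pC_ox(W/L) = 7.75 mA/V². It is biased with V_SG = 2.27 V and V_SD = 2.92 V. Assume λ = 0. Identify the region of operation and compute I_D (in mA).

Saturation; I_D = 10.8 mA

V_ov = V_SG − |V_th| = 2.27 − 0.603 = 1.67 V.
Since V_SD = 2.92 V ≥ V_ov = 1.67 V, the device is in saturation.
I_D = ½ k_p V_ov² = 0.5 × 7.75 × 1.67² = 10.8 mA.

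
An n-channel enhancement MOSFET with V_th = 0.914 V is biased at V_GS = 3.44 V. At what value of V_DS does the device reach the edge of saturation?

V_DS,sat = 2.53 V

The boundary between triode and saturation is V_DS = V_GS − V_th = V_ov.
V_ov = 3.44 − 0.914 = 2.53 V.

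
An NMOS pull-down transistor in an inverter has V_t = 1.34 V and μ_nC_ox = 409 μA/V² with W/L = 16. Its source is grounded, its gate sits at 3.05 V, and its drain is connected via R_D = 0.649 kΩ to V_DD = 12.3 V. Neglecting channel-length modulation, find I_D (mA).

I_D = 9.57 mA

V_GS = V_G = 3.05 V, so V_ov = 3.05 − 1.34 = 1.71 V.
k_n = μ_nC_ox · (W/L) = 6.544 mA/V².
Assume saturation: I_D = ½ k_n V_ov² = 0.5 × 6.544 × 1.71² = 9.57 mA, giving V_DS = V_DD − I_D R_D = 12.3 − 9.57 × 0.649 = 6.09 V.
V_DS = 6.09 V ≥ V_ov = 1.71 V, confirming saturation.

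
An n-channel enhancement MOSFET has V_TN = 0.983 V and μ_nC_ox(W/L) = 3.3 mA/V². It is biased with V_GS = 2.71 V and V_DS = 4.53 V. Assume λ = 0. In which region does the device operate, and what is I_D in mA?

Saturation; I_D = 4.92 mA

V_ov = V_GS − V_TN = 2.71 − 0.983 = 1.73 V.
Since V_DS = 4.53 V ≥ V_ov = 1.73 V, the device is in saturation.
I_D = ½ k_n V_ov² = 0.5 × 3.3 × 1.73² = 4.92 mA.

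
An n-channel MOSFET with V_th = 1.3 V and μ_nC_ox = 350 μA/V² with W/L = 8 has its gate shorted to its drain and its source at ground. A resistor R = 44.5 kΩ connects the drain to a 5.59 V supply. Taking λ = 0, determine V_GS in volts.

V_GS = 1.55 V

With gate tied to drain, V_GS = V_DS ≥ V_GS − V_th, so the device is in saturation.
k_n = μ_nC_ox · (W/L) = 2.8 mA/V².
KCL at the drain: ½ k_n (V_GS − V_th)² = (V_DD − V_GS)/R.
Let x = V_GS − 1.3. Then 62.3 x² + x − 4.29 = 0, giving x = 0.255 V (positive root), so V_GS = 1.55 V.
I_D = (V_DD − V_GS)/R = (5.59 − 1.55) / 44.5 = 0.0907 mA.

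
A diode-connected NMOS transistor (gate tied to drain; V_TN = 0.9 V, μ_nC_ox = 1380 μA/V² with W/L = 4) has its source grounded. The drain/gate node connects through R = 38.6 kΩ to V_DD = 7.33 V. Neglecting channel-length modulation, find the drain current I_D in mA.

With gate tied to drain, V_GS = V_DS ≥ V_GS − V_TN, so the device is in saturation.
k_n = μ_nC_ox · (W/L) = 5.52 mA/V².
KCL at the drain: ½ k_n (V_GS − V_TN)² = (V_DD − V_GS)/R.
Let x = V_GS − 0.9. Then 107 x² + x − 6.43 = 0, giving x = 0.241 V (positive root), so V_GS = 1.14 V.
I_D = (V_DD − V_GS)/R = (7.33 − 1.14) / 38.6 = 0.16 mA.

I_D = 0.160 mA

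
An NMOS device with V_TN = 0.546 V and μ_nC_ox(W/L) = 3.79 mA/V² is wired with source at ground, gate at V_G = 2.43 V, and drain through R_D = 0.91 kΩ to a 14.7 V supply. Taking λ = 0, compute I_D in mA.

V_GS = V_G = 2.43 V, so V_ov = 2.43 − 0.546 = 1.88 V.
Assume saturation: I_D = ½ k_n V_ov² = 0.5 × 3.79 × 1.88² = 6.73 mA, giving V_DS = V_DD − I_D R_D = 14.7 − 6.73 × 0.91 = 8.58 V.
V_DS = 8.58 V ≥ V_ov = 1.88 V, confirming saturation.

I_D = 6.73 mA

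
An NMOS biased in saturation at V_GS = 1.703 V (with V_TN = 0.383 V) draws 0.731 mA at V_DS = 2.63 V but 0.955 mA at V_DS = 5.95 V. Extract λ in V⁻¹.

λ = 0.122 V⁻¹

With V_GS fixed, I_D ∝ (1 + λ V_DS) in saturation, so I_D2/I_D1 = (1 + λ V_DS2)/(1 + λ V_DS1).
0.955/0.731 = 1.306 = (1 + 5.95 λ)/(1 + 2.63 λ).
Solving: λ (I_D1 V_DS2 − I_D2 V_DS1) = I_D2 − I_D1, so λ = (0.955 − 0.731) / (0.731 × 5.95 − 0.955 × 2.63) = 0.224 / 1.84 = 0.122 V⁻¹.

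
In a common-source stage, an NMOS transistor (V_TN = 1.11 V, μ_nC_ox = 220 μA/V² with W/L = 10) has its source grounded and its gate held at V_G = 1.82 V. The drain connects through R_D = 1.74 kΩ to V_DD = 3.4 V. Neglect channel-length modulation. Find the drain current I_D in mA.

V_GS = V_G = 1.82 V, so V_ov = 1.82 − 1.11 = 0.71 V.
k_n = μ_nC_ox · (W/L) = 2.2 mA/V².
Assume saturation: I_D = ½ k_n V_ov² = 0.5 × 2.2 × 0.71² = 0.555 mA, giving V_DS = V_DD − I_D R_D = 3.4 − 0.555 × 1.74 = 2.44 V.
V_DS = 2.44 V ≥ V_ov = 0.71 V, confirming saturation.

I_D = 0.555 mA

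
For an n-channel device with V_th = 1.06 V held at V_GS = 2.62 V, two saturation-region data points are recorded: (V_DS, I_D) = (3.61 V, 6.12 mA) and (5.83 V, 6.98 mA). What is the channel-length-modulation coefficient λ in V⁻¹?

λ = 0.0820 V⁻¹

With V_GS fixed, I_D ∝ (1 + λ V_DS) in saturation, so I_D2/I_D1 = (1 + λ V_DS2)/(1 + λ V_DS1).
6.98/6.12 = 1.141 = (1 + 5.83 λ)/(1 + 3.61 λ).
Solving: λ (I_D1 V_DS2 − I_D2 V_DS1) = I_D2 − I_D1, so λ = (6.98 − 6.12) / (6.12 × 5.83 − 6.98 × 3.61) = 0.86 / 10.5 = 0.082 V⁻¹.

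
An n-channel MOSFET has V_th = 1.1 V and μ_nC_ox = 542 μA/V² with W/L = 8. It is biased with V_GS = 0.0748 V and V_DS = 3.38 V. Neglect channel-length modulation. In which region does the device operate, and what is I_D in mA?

Cutoff; I_D = 0 mA

V_GS = 0.0748 V < V_th = 1.1 V, so the transistor is in cutoff.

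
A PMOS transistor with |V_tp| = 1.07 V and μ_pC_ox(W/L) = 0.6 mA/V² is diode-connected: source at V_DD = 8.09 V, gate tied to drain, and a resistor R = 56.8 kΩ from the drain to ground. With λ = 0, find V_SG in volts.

With gate tied to drain, V_SG = V_SD ≥ V_SG − |V_tp|, so the device is in saturation.
KCL at the drain: ½ k_p (V_SG − |V_tp|)² = (V_DD − V_SG)/R.
Let x = V_SG − 1.07. Then 17 x² + x − 7.02 = 0, giving x = 0.613 V (positive root), so V_SG = 1.68 V.
I_D = (V_DD − V_SG)/R = (8.09 − 1.68) / 56.8 = 0.113 mA.

V_SG = 1.68 V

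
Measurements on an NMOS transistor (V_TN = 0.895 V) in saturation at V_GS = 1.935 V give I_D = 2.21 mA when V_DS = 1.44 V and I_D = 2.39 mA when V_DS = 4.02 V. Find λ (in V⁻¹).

λ = 0.0331 V⁻¹

With V_GS fixed, I_D ∝ (1 + λ V_DS) in saturation, so I_D2/I_D1 = (1 + λ V_DS2)/(1 + λ V_DS1).
2.39/2.21 = 1.081 = (1 + 4.02 λ)/(1 + 1.44 λ).
Solving: λ (I_D1 V_DS2 − I_D2 V_DS1) = I_D2 − I_D1, so λ = (2.39 − 2.21) / (2.21 × 4.02 − 2.39 × 1.44) = 0.18 / 5.44 = 0.0331 V⁻¹.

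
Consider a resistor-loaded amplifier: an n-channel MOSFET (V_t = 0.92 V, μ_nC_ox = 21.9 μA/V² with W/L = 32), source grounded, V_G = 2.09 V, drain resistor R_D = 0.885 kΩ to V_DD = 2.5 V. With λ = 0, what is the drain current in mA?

V_GS = V_G = 2.09 V, so V_ov = 2.09 − 0.92 = 1.17 V.
k_n = μ_nC_ox · (W/L) = 0.7008 mA/V².
Assume saturation: I_D = ½ k_n V_ov² = 0.5 × 0.7008 × 1.17² = 0.48 mA, giving V_DS = V_DD − I_D R_D = 2.5 − 0.48 × 0.885 = 2.08 V.
V_DS = 2.08 V ≥ V_ov = 1.17 V, confirming saturation.

I_D = 0.480 mA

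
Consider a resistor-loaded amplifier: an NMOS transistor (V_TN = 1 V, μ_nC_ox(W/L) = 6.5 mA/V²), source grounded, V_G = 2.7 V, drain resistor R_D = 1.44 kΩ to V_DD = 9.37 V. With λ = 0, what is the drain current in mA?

I_D = 6.03 mA

V_GS = V_G = 2.7 V, so V_ov = 2.7 − 1 = 1.7 V.
Assume saturation: I_D = ½ k_n V_ov² = 0.5 × 6.5 × 1.7² = 9.39 mA, giving V_DS = V_DD − I_D R_D = 9.37 − 9.39 × 1.44 = -4.16 V.
But -4.16 V < V_ov = 1.7 V, so the device is actually in triode.
In triode I_D = k_n[V_ov V_DS − ½ V_DS²] and I_D = (V_DD − V_DS)/R_D. Equating: 4.68 V_DS² − 16.91 V_DS + 9.37 = 0, giving V_DS = 0.683 V (the root below V_ov).
I_D = (9.37 − 0.683) / 1.44 = 6.03 mA.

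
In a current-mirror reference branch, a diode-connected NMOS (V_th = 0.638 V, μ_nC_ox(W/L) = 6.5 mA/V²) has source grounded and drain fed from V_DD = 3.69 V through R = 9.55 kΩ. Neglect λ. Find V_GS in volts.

With gate tied to drain, V_GS = V_DS ≥ V_GS − V_th, so the device is in saturation.
KCL at the drain: ½ k_n (V_GS − V_th)² = (V_DD − V_GS)/R.
Let x = V_GS − 0.638. Then 31 x² + x − 3.052 = 0, giving x = 0.298 V (positive root), so V_GS = 0.936 V.
I_D = (V_DD − V_GS)/R = (3.69 − 0.936) / 9.55 = 0.288 mA.

V_GS = 0.936 V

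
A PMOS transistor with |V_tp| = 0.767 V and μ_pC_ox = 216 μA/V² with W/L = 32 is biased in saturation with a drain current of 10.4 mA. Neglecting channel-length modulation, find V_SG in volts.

k_p = μ_pC_ox · (W/L) = 6.912 mA/V².
In saturation I_D = ½ k_p (V_SG − |V_tp|)², so V_SG − |V_tp| = √(2 I_D / k_p) = √(2 × 10.4 / 6.912) = 1.73 V.
V_SG = 0.767 + 1.73 = 2.5 V.

V_SG = 2.50 V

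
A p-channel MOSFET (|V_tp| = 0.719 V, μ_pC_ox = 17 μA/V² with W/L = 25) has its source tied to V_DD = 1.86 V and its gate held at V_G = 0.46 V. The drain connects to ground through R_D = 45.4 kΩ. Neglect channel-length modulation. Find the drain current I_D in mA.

V_SG = V_DD − V_G = 1.86 − 0.46 = 1.4 V, so V_ov = 1.4 − 0.719 = 0.681 V.
k_p = μ_pC_ox · (W/L) = 0.425 mA/V².
Assume saturation: I_D = ½ k_p V_ov² = 0.5 × 0.425 × 0.681² = 0.0985 mA, giving V_SD = V_DD − I_D R_D = 1.86 − 0.0985 × 45.4 = -2.61 V.
But -2.61 V < V_ov = 0.681 V, so the device is actually in triode.
In triode I_D = k_p[V_ov V_SD − ½ V_SD²] and I_D = (V_DD − V_SD)/R_D. Equating: 9.65 V_SD² − 14.14 V_SD + 1.86 = 0, giving V_SD = 0.146 V (the root below V_ov).
I_D = (1.86 − 0.146) / 45.4 = 0.0378 mA.

I_D = 0.0378 mA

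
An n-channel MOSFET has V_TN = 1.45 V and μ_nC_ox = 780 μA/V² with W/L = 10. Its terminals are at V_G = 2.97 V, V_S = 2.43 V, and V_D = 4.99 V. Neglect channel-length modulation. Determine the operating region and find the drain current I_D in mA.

Cutoff; I_D = 0 mA

V_GS = V_G − V_S = 2.97 − 2.43 = 0.54 V; V_DS = V_D − V_S = 4.99 − 2.43 = 2.56 V.
V_GS = 0.54 V < V_TN = 1.45 V, so the transistor is in cutoff.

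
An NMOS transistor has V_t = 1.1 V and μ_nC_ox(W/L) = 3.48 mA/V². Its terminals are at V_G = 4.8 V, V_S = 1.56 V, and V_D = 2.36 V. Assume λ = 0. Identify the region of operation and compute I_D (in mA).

Triode; I_D = 4.84 mA

V_GS = V_G − V_S = 4.8 − 1.56 = 3.24 V; V_DS = V_D − V_S = 2.36 − 1.56 = 0.8 V.
V_ov = V_GS − V_t = 3.24 − 1.1 = 2.14 V.
Since V_DS = 0.8 V < V_ov = 2.14 V, the device is in the triode region.
I_D = k_n [V_ov · V_DS − ½ V_DS²] = 3.48 × [2.14 × 0.8 − 0.5 × 0.8²] = 4.84 mA.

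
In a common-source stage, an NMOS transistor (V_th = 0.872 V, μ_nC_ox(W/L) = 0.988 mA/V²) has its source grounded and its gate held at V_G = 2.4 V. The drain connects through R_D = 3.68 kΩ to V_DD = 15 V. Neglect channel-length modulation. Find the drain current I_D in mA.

V_GS = V_G = 2.4 V, so V_ov = 2.4 − 0.872 = 1.53 V.
Assume saturation: I_D = ½ k_n V_ov² = 0.5 × 0.988 × 1.53² = 1.15 mA, giving V_DS = V_DD − I_D R_D = 15 − 1.15 × 3.68 = 10.8 V.
V_DS = 10.8 V ≥ V_ov = 1.53 V, confirming saturation.

I_D = 1.15 mA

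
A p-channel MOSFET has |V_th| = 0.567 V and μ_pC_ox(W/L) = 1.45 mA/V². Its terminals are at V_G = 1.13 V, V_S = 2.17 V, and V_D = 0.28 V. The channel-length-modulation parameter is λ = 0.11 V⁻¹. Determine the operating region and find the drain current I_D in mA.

Saturation; I_D = 0.196 mA

V_SG = V_S − V_G = 2.17 − 1.13 = 1.04 V; V_SD = V_S − V_D = 2.17 − 0.28 = 1.89 V.
V_ov = V_SG − |V_th| = 1.04 − 0.567 = 0.473 V.
Since V_SD = 1.89 V ≥ V_ov = 0.473 V, the device is in saturation.
I_D = ½ k_p V_ov² (1 + λ V_SD) = 0.5 × 1.45 × 0.473² × (1 + 0.11 × 1.89) = 0.196 mA.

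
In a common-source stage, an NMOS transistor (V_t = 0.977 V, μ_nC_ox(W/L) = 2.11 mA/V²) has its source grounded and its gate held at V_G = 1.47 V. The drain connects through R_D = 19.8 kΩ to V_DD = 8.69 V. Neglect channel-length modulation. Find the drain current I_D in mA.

I_D = 0.256 mA

V_GS = V_G = 1.47 V, so V_ov = 1.47 − 0.977 = 0.493 V.
Assume saturation: I_D = ½ k_n V_ov² = 0.5 × 2.11 × 0.493² = 0.256 mA, giving V_DS = V_DD − I_D R_D = 8.69 − 0.256 × 19.8 = 3.61 V.
V_DS = 3.61 V ≥ V_ov = 0.493 V, confirming saturation.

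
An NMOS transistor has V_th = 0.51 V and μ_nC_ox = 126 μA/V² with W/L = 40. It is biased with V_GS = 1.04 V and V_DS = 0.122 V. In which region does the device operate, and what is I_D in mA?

k_n = μ_nC_ox · (W/L) = 5.04 mA/V².
V_ov = V_GS − V_th = 1.04 − 0.51 = 0.53 V.
Since V_DS = 0.122 V < V_ov = 0.53 V, the device is in the triode region.
I_D = k_n [V_ov · V_DS − ½ V_DS²] = 5.04 × [0.53 × 0.122 − 0.5 × 0.122²] = 0.288 mA.

Triode; I_D = 0.288 mA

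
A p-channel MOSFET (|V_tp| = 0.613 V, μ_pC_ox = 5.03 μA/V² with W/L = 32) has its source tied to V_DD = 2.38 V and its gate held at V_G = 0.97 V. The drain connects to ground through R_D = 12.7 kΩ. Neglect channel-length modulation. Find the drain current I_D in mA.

I_D = 0.0511 mA

V_SG = V_DD − V_G = 2.38 − 0.97 = 1.41 V, so V_ov = 1.41 − 0.613 = 0.797 V.
k_p = μ_pC_ox · (W/L) = 0.161 mA/V².
Assume saturation: I_D = ½ k_p V_ov² = 0.5 × 0.161 × 0.797² = 0.0511 mA, giving V_SD = V_DD − I_D R_D = 2.38 − 0.0511 × 12.7 = 1.73 V.
V_SD = 1.73 V ≥ V_ov = 0.797 V, confirming saturation.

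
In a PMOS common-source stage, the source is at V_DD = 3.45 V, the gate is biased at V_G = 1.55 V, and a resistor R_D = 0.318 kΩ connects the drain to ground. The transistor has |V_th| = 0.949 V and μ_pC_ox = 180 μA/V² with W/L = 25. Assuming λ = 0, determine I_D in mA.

V_SG = V_DD − V_G = 3.45 − 1.55 = 1.9 V, so V_ov = 1.9 − 0.949 = 0.951 V.
k_p = μ_pC_ox · (W/L) = 4.5 mA/V².
Assume saturation: I_D = ½ k_p V_ov² = 0.5 × 4.5 × 0.951² = 2.03 mA, giving V_SD = V_DD − I_D R_D = 3.45 − 2.03 × 0.318 = 2.8 V.
V_SD = 2.8 V ≥ V_ov = 0.951 V, confirming saturation.

I_D = 2.03 mA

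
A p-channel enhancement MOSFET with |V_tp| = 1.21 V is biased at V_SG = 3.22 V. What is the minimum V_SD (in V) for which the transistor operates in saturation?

V_SD,sat = 2.01 V

The boundary between triode and saturation is V_SD = V_SG − |V_tp| = V_ov.
V_ov = 3.22 − 1.21 = 2.01 V.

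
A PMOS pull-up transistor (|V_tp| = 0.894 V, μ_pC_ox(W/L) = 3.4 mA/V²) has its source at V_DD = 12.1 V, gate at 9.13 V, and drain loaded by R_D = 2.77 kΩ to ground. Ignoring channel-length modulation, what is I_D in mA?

I_D = 4.11 mA

V_SG = V_DD − V_G = 12.1 − 9.13 = 2.97 V, so V_ov = 2.97 − 0.894 = 2.08 V.
Assume saturation: I_D = ½ k_p V_ov² = 0.5 × 3.4 × 2.08² = 7.33 mA, giving V_SD = V_DD − I_D R_D = 12.1 − 7.33 × 2.77 = -8.19 V.
But -8.19 V < V_ov = 2.08 V, so the device is actually in triode.
In triode I_D = k_p[V_ov V_SD − ½ V_SD²] and I_D = (V_DD − V_SD)/R_D. Equating: 4.71 V_SD² − 20.55 V_SD + 12.1 = 0, giving V_SD = 0.702 V (the root below V_ov).
I_D = (12.1 − 0.702) / 2.77 = 4.11 mA.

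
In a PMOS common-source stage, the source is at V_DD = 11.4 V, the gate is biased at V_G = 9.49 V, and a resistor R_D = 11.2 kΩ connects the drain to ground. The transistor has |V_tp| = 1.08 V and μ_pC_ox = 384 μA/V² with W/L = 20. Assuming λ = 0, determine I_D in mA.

I_D = 1.00 mA

V_SG = V_DD − V_G = 11.4 − 9.49 = 1.91 V, so V_ov = 1.91 − 1.08 = 0.83 V.
k_p = μ_pC_ox · (W/L) = 7.68 mA/V².
Assume saturation: I_D = ½ k_p V_ov² = 0.5 × 7.68 × 0.83² = 2.65 mA, giving V_SD = V_DD − I_D R_D = 11.4 − 2.65 × 11.2 = -18.2 V.
But -18.2 V < V_ov = 0.83 V, so the device is actually in triode.
In triode I_D = k_p[V_ov V_SD − ½ V_SD²] and I_D = (V_DD − V_SD)/R_D. Equating: 43 V_SD² − 72.39 V_SD + 11.4 = 0, giving V_SD = 0.176 V (the root below V_ov).
I_D = (11.4 − 0.176) / 11.2 = 1 mA.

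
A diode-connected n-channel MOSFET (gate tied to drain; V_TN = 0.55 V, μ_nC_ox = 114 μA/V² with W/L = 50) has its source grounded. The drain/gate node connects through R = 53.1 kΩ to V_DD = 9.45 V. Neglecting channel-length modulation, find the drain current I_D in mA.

With gate tied to drain, V_GS = V_DS ≥ V_GS − V_TN, so the device is in saturation.
k_n = μ_nC_ox · (W/L) = 5.7 mA/V².
KCL at the drain: ½ k_n (V_GS − V_TN)² = (V_DD − V_GS)/R.
Let x = V_GS − 0.55. Then 151 x² + x − 8.9 = 0, giving x = 0.239 V (positive root), so V_GS = 0.789 V.
I_D = (V_DD − V_GS)/R = (9.45 − 0.789) / 53.1 = 0.163 mA.

I_D = 0.163 mA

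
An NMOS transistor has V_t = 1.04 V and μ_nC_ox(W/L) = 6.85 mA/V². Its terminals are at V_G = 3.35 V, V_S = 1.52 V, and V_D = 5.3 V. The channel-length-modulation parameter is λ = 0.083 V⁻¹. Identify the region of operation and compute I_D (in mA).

Saturation; I_D = 2.81 mA

V_GS = V_G − V_S = 3.35 − 1.52 = 1.83 V; V_DS = V_D − V_S = 5.3 − 1.52 = 3.78 V.
V_ov = V_GS − V_t = 1.83 − 1.04 = 0.79 V.
Since V_DS = 3.78 V ≥ V_ov = 0.79 V, the device is in saturation.
I_D = ½ k_n V_ov² (1 + λ V_DS) = 0.5 × 6.85 × 0.79² × (1 + 0.083 × 3.78) = 2.81 mA.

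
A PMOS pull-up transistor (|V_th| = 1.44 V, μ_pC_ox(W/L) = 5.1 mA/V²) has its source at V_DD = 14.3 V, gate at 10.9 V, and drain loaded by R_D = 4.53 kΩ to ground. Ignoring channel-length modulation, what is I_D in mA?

V_SG = V_DD − V_G = 14.3 − 10.9 = 3.4 V, so V_ov = 3.4 − 1.44 = 1.96 V.
Assume saturation: I_D = ½ k_p V_ov² = 0.5 × 5.1 × 1.96² = 9.8 mA, giving V_SD = V_DD − I_D R_D = 14.3 − 9.8 × 4.53 = -30.1 V.
But -30.1 V < V_ov = 1.96 V, so the device is actually in triode.
In triode I_D = k_p[V_ov V_SD − ½ V_SD²] and I_D = (V_DD − V_SD)/R_D. Equating: 11.6 V_SD² − 46.28 V_SD + 14.3 = 0, giving V_SD = 0.337 V (the root below V_ov).
I_D = (14.3 − 0.337) / 4.53 = 3.08 mA.

I_D = 3.08 mA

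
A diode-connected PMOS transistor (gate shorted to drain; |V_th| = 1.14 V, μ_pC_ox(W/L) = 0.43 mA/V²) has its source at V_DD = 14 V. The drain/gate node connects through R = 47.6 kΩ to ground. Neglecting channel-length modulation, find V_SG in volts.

With gate tied to drain, V_SG = V_SD ≥ V_SG − |V_th|, so the device is in saturation.
KCL at the drain: ½ k_p (V_SG − |V_th|)² = (V_DD − V_SG)/R.
Let x = V_SG − 1.14. Then 10.2 x² + x − 12.86 = 0, giving x = 1.07 V (positive root), so V_SG = 2.21 V.
I_D = (V_DD − V_SG)/R = (14 − 2.21) / 47.6 = 0.248 mA.

V_SG = 2.21 V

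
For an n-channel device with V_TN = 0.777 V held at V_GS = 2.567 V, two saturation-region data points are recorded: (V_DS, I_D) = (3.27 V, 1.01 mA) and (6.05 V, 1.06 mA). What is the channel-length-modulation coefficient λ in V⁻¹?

λ = 0.0189 V⁻¹

With V_GS fixed, I_D ∝ (1 + λ V_DS) in saturation, so I_D2/I_D1 = (1 + λ V_DS2)/(1 + λ V_DS1).
1.06/1.01 = 1.05 = (1 + 6.05 λ)/(1 + 3.27 λ).
Solving: λ (I_D1 V_DS2 − I_D2 V_DS1) = I_D2 − I_D1, so λ = (1.06 − 1.01) / (1.01 × 6.05 − 1.06 × 3.27) = 0.05 / 2.64 = 0.0189 V⁻¹.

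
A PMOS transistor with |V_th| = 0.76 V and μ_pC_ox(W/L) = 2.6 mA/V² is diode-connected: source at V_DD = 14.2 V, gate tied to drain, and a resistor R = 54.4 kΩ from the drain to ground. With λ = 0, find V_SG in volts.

V_SG = 1.19 V

With gate tied to drain, V_SG = V_SD ≥ V_SG − |V_th|, so the device is in saturation.
KCL at the drain: ½ k_p (V_SG − |V_th|)² = (V_DD − V_SG)/R.
Let x = V_SG − 0.76. Then 70.7 x² + x − 13.44 = 0, giving x = 0.429 V (positive root), so V_SG = 1.19 V.
I_D = (V_DD − V_SG)/R = (14.2 − 1.19) / 54.4 = 0.239 mA.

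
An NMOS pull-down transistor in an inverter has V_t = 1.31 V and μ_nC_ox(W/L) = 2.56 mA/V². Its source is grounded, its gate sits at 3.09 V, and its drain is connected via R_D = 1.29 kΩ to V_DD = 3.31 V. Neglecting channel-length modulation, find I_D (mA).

V_GS = V_G = 3.09 V, so V_ov = 3.09 − 1.31 = 1.78 V.
Assume saturation: I_D = ½ k_n V_ov² = 0.5 × 2.56 × 1.78² = 4.06 mA, giving V_DS = V_DD − I_D R_D = 3.31 − 4.06 × 1.29 = -1.92 V.
But -1.92 V < V_ov = 1.78 V, so the device is actually in triode.
In triode I_D = k_n[V_ov V_DS − ½ V_DS²] and I_D = (V_DD − V_DS)/R_D. Equating: 1.65 V_DS² − 6.878 V_DS + 3.31 = 0, giving V_DS = 0.555 V (the root below V_ov).
I_D = (3.31 − 0.555) / 1.29 = 2.14 mA.

I_D = 2.14 mA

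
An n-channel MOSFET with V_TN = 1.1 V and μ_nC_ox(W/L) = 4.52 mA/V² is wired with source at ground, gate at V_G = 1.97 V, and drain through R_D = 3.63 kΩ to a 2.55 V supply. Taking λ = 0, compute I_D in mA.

I_D = 0.651 mA

V_GS = V_G = 1.97 V, so V_ov = 1.97 − 1.1 = 0.87 V.
Assume saturation: I_D = ½ k_n V_ov² = 0.5 × 4.52 × 0.87² = 1.71 mA, giving V_DS = V_DD − I_D R_D = 2.55 − 1.71 × 3.63 = -3.66 V.
But -3.66 V < V_ov = 0.87 V, so the device is actually in triode.
In triode I_D = k_n[V_ov V_DS − ½ V_DS²] and I_D = (V_DD − V_DS)/R_D. Equating: 8.2 V_DS² − 15.27 V_DS + 2.55 = 0, giving V_DS = 0.185 V (the root below V_ov).
I_D = (2.55 − 0.185) / 3.63 = 0.651 mA.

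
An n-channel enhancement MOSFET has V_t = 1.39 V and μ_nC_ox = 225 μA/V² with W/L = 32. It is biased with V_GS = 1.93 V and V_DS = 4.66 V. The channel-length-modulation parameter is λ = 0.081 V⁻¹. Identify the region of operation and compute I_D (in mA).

Saturation; I_D = 1.45 mA

k_n = μ_nC_ox · (W/L) = 7.2 mA/V².
V_ov = V_GS − V_t = 1.93 − 1.39 = 0.54 V.
Since V_DS = 4.66 V ≥ V_ov = 0.54 V, the device is in saturation.
I_D = ½ k_n V_ov² (1 + λ V_DS) = 0.5 × 7.2 × 0.54² × (1 + 0.081 × 4.66) = 1.45 mA.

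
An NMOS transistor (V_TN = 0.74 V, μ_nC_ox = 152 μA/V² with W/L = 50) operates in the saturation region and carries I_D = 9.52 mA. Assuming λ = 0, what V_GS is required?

k_n = μ_nC_ox · (W/L) = 7.6 mA/V².
In saturation I_D = ½ k_n (V_GS − V_TN)², so V_GS − V_TN = √(2 I_D / k_n) = √(2 × 9.52 / 7.6) = 1.58 V.
V_GS = 0.74 + 1.58 = 2.32 V.

V_GS = 2.32 V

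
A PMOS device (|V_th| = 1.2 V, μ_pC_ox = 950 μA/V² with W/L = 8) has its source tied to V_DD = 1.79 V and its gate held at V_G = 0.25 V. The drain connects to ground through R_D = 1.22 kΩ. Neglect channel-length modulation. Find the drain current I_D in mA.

I_D = 0.439 mA

V_SG = V_DD − V_G = 1.79 − 0.25 = 1.54 V, so V_ov = 1.54 − 1.2 = 0.34 V.
k_p = μ_pC_ox · (W/L) = 7.6 mA/V².
Assume saturation: I_D = ½ k_p V_ov² = 0.5 × 7.6 × 0.34² = 0.439 mA, giving V_SD = V_DD − I_D R_D = 1.79 − 0.439 × 1.22 = 1.25 V.
V_SD = 1.25 V ≥ V_ov = 0.34 V, confirming saturation.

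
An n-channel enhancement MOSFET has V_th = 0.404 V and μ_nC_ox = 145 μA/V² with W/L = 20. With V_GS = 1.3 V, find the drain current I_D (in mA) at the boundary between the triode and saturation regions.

I_D = 1.16 mA

At the boundary V_DS = V_ov = V_GS − V_th = 1.3 − 0.404 = 0.896 V.
k_n = μ_nC_ox · (W/L) = 2.9 mA/V².
I_D = ½ k_n V_ov² = 0.5 × 2.9 × 0.896² = 1.16 mA.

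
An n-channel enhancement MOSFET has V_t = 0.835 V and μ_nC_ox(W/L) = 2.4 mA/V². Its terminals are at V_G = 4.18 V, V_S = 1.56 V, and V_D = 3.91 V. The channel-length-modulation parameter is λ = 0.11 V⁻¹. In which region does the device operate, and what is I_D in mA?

Saturation; I_D = 4.81 mA

V_GS = V_G − V_S = 4.18 − 1.56 = 2.62 V; V_DS = V_D − V_S = 3.91 − 1.56 = 2.35 V.
V_ov = V_GS − V_t = 2.62 − 0.835 = 1.78 V.
Since V_DS = 2.35 V ≥ V_ov = 1.78 V, the device is in saturation.
I_D = ½ k_n V_ov² (1 + λ V_DS) = 0.5 × 2.4 × 1.78² × (1 + 0.11 × 2.35) = 4.81 mA.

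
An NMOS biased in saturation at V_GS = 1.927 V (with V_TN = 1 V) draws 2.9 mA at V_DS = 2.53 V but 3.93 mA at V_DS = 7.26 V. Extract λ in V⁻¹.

λ = 0.0927 V⁻¹

With V_GS fixed, I_D ∝ (1 + λ V_DS) in saturation, so I_D2/I_D1 = (1 + λ V_DS2)/(1 + λ V_DS1).
3.93/2.9 = 1.355 = (1 + 7.26 λ)/(1 + 2.53 λ).
Solving: λ (I_D1 V_DS2 − I_D2 V_DS1) = I_D2 − I_D1, so λ = (3.93 − 2.9) / (2.9 × 7.26 − 3.93 × 2.53) = 1.03 / 11.1 = 0.0927 V⁻¹.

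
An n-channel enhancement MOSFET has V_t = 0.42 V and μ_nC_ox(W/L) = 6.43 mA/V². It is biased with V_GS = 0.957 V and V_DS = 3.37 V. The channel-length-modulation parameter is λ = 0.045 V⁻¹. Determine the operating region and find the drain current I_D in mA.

Saturation; I_D = 1.07 mA

V_ov = V_GS − V_t = 0.957 − 0.42 = 0.537 V.
Since V_DS = 3.37 V ≥ V_ov = 0.537 V, the device is in saturation.
I_D = ½ k_n V_ov² (1 + λ V_DS) = 0.5 × 6.43 × 0.537² × (1 + 0.045 × 3.37) = 1.07 mA.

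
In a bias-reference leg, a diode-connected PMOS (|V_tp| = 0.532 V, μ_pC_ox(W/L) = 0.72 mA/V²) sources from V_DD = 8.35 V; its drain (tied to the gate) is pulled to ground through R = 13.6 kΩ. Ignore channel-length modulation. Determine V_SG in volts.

With gate tied to drain, V_SG = V_SD ≥ V_SG − |V_tp|, so the device is in saturation.
KCL at the drain: ½ k_p (V_SG − |V_tp|)² = (V_DD − V_SG)/R.
Let x = V_SG − 0.532. Then 4.9 x² + x − 7.818 = 0, giving x = 1.17 V (positive root), so V_SG = 1.7 V.
I_D = (V_DD − V_SG)/R = (8.35 − 1.7) / 13.6 = 0.489 mA.

V_SG = 1.70 V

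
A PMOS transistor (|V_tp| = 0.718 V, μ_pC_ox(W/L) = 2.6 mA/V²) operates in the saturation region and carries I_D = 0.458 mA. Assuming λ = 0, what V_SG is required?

V_SG = 1.31 V

In saturation I_D = ½ k_p (V_SG − |V_tp|)², so V_SG − |V_tp| = √(2 I_D / k_p) = √(2 × 0.458 / 2.6) = 0.594 V.
V_SG = 0.718 + 0.594 = 1.31 V.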